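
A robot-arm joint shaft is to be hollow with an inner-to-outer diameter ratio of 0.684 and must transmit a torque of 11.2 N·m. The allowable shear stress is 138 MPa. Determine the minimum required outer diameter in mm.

8.09 mm

For a hollow shaft with d_i/d_o = 0.684: τ_max = 16T/(π d_o³ (1−k⁴)), so d_o = [16T/(π τ_allow (1−k⁴))]^(1/3) = [16·11.20/(π·1.38×10^8·0.7811)]^(1/3) = 0.008088 m.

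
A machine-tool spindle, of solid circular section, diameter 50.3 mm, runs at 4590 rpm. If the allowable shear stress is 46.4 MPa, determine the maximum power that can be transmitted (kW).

557 kW

J = πd⁴/32 = π(0.0503)⁴/32 = 6.285×10^-7 m⁴.
T_max = τ_allow·J/r = 4.64×10^7 × 6.285×10^-7 / 0.0251 = 1159 N·m.
ω = 2π·4590/60 = 480.7 rad/s, so P_max = T_max·ω = 5.573×10^5 W.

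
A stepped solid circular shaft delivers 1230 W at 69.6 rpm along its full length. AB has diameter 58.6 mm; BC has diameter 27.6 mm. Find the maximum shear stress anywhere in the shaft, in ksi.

5.93 ksi

ω = 2π·69.6/60 = 7.288 rad/s, so T = P/ω = 1230 / 7.288 = 168.8 N·m.
Under the same torque, τ_max = 16T/(πd³) is largest where d is smallest — segment BC (d = 27.6 mm).
τ_max = 16·168.8/(π·(0.0276)³) = 4.088×10^7 Pa.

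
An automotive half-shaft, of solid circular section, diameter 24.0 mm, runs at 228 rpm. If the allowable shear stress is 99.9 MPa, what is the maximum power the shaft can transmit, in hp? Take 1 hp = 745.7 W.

8.68 hp

J = πd⁴/32 = π(0.0240)⁴/32 = 3.257×10^-8 m⁴.
T_max = τ_allow·J/r = 9.99×10^7 × 3.257×10^-8 / 0.0120 = 271.2 N·m.
ω = 2π·228/60 = 23.88 rad/s, so P_max = T_max·ω = 6474 W.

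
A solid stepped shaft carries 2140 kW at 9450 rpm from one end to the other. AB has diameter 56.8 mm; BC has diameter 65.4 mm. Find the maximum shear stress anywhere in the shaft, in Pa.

ω = 2π·9450/60 = 989.6 rad/s, so T = P/ω = 2140×10³ / 989.6 = 2162 N·m.
Under the same torque, τ_max = 16T/(πd³) is largest where d is smallest — segment AB (d = 56.8 mm).
τ_max = 16·2162/(π·(0.0568)³) = 6.010×10^7 Pa.

6.01e7 Pa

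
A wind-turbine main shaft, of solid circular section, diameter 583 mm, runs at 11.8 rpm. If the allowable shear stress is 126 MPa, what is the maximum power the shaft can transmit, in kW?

J = πd⁴/32 = π(0.583)⁴/32 = 0.01134 m⁴.
T_max = τ_allow·J/r = 1.26×10^8 × 0.01134 / 0.291 = 4.902e6 N·m.
ω = 2π·11.8/60 = 1.236 rad/s, so P_max = T_max·ω = 6.058×10^6 W.

6060 kW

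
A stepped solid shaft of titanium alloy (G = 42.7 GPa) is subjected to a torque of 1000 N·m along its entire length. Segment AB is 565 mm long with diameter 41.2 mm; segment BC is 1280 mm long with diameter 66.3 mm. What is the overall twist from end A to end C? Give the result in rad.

0.0626 rad

J_AB = π(0.0412)⁴/32 = 2.83×10^-7 m⁴; J_BC = π(0.0663)⁴/32 = 1.90×10^-6 m⁴.
θ = (T/G)·Σ L_i/J_i = (1000/42.7×10⁹)·(0.565/2.83×10^-7 + 1.28/1.90×10^-6) = 0.06258 rad.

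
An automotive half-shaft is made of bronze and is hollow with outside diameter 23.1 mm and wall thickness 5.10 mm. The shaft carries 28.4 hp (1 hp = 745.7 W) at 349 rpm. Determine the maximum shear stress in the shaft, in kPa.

265000 kPa

ω = 2π·349/60 = 36.55 rad/s, so T = P/ω = 28.4×745.7 / 36.55 = 579.5 N·m.
J = π(d_o⁴ − d_i⁴)/32 = π(0.0231⁴ − 0.0129⁴)/32 = 2.524×10^-8 m⁴.
τ_max = T·r/J = 579.5 × 0.0116 / 2.524×10^-8 = 2.652×10^8 Pa.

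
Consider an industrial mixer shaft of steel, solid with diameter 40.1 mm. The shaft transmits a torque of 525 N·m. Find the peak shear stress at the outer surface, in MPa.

J = πd⁴/32 = π(0.0401)⁴/32 = 2.539×10^-7 m⁴.
τ_max = T·r/J = 525.0 × 0.0201 / 2.539×10^-7 = 4.147×10^7 Pa.

41.5 MPa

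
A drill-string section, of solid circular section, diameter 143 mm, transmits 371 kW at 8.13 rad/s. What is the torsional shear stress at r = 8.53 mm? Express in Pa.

ω = 8.13 rad/s, so T = P/ω = 371×10³ / 8.130 = 45630 N·m.
J = πd⁴/32 = π(0.143)⁴/32 = 4.105×10^-5 m⁴.
Shear stress varies linearly with radius: τ = T·r/J = 45630 × 0.00853 / 4.105×10^-5 = 9.482×10^6 Pa.

9.48e6 Pa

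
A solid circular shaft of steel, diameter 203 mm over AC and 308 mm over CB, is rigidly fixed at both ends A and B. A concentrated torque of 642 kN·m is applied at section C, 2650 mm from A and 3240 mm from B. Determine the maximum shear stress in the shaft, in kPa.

Compatibility: T_A·a/J_AC = T_B·b/J_CB with T_A + T_B = T₀.
J_AC = 1.67×10^-4 m⁴, J_CB = 8.83×10^-4 m⁴, so T_A = T₀·(J_AC/a)/((J_AC/a)+(J_CB/b)) = 120400 N·m, T_B = 521600 N·m.
τ in each portion: τ_AC = 7.33×10^7 Pa, τ_CB = 9.09×10^7 Pa; maximum is in CB.
τ_max = T_CB·r/J = 521600·0.154/8.83×10^-4 = 9.093×10^7 Pa.

90900 kPa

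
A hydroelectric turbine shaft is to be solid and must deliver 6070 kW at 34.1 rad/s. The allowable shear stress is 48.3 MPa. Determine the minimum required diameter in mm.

266 mm

ω = 34.1 rad/s, so T = P/ω = 6070×10³ / 34.10 = 178000 N·m.
For a solid shaft τ_max = 16T/(πd³), so d = (16T/(π τ_allow))^(1/3) = (16·178000/(π·4.83×10^7))^(1/3) = 0.2658 m.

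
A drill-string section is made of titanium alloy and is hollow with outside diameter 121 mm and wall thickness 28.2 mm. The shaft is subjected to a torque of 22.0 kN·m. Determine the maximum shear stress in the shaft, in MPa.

68.8 MPa

J = π(d_o⁴ − d_i⁴)/32 = π(0.121⁴ − 0.0646⁴)/32 = 1.933×10^-5 m⁴.
τ_max = T·r/J = 22000 × 0.0605 / 1.933×10^-5 = 6.884×10^7 Pa.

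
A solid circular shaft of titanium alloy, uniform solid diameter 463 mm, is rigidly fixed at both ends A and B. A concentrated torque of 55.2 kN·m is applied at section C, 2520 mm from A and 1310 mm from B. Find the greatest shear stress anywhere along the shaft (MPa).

1.86 MPa

With uniform GJ and both ends fixed, compatibility θ_AC = θ_CB gives T_A·a = T_B·b, together with T_A + T_B = T₀.
T_A = T₀·b/(a+b) = 55200·1310/3830 = 18880 N·m; T_B = 36320 N·m.
τ in each portion: τ_AC = 9.69×10^5 Pa, τ_CB = 1.86×10^6 Pa; maximum is in CB.
τ_max = T_CB·r/J = 36320·0.232/4.51×10^-3 = 1.864×10^6 Pa.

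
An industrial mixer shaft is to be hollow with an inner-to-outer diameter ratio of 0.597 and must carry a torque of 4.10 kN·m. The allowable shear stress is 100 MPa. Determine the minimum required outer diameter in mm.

62.1 mm

For a hollow shaft with d_i/d_o = 0.597: τ_max = 16T/(π d_o³ (1−k⁴)), so d_o = [16T/(π τ_allow (1−k⁴))]^(1/3) = [16·4100/(π·1.00×10^8·0.8730)]^(1/3) = 0.06208 m.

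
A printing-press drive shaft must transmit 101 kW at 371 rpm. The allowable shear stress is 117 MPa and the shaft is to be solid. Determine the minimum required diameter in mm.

ω = 2π·371/60 = 38.85 rad/s, so T = P/ω = 101×10³ / 38.85 = 2600 N·m.
For a solid shaft τ_max = 16T/(πd³), so d = (16T/(π τ_allow))^(1/3) = (16·2600/(π·1.17×10^8))^(1/3) = 0.04837 m.

48.4 mm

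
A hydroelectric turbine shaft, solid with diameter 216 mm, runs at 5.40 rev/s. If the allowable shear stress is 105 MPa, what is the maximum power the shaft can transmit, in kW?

J = πd⁴/32 = π(0.216)⁴/32 = 2.137×10^-4 m⁴.
T_max = τ_allow·J/r = 1.05×10^8 × 2.137×10^-4 / 0.108 = 207800 N·m.
ω = 2π·5.40 = 33.93 rad/s, so P_max = T_max·ω = 7.049×10^6 W.

7050 kW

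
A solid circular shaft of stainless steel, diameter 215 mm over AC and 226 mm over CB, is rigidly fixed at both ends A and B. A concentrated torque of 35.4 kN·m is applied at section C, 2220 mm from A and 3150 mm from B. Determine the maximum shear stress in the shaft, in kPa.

Compatibility: T_A·a/J_AC = T_B·b/J_CB with T_A + T_B = T₀.
J_AC = 2.10×10^-4 m⁴, J_CB = 2.56×10^-4 m⁴, so T_A = T₀·(J_AC/a)/((J_AC/a)+(J_CB/b)) = 19030 N·m, T_B = 16370 N·m.
τ in each portion: τ_AC = 9.75×10^6 Pa, τ_CB = 7.22×10^6 Pa; maximum is in AC.
τ_max = T_AC·r/J = 19030·0.107/2.10×10^-4 = 9.751×10^6 Pa.

9750 kPa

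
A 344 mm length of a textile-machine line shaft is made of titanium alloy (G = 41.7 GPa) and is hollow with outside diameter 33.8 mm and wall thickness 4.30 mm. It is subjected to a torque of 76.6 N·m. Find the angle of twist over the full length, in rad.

J = π(d_o⁴ − d_i⁴)/32 = π(0.0338⁴ − 0.0252⁴)/32 = 8.854×10^-8 m⁴.
θ = T·L/(G·J) = 76.60 × 0.344 / (41.7×10⁹ × 8.854×10^-8) = 7.137×10^-3 rad.

0.00714 rad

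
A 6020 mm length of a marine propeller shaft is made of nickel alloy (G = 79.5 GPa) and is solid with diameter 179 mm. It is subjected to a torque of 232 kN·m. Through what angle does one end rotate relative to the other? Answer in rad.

0.174 rad

J = πd⁴/32 = π(0.179)⁴/32 = 1.008×10^-4 m⁴.
θ = T·L/(G·J) = 232000 × 6.02 / (79.5×10⁹ × 1.008×10^-4) = 0.1743 rad.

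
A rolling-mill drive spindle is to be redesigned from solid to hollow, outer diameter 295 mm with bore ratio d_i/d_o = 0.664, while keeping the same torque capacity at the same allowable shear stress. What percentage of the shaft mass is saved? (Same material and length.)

35.4 %

Equal τ_max and T ⇒ the solid shaft needs d_s³ = d_o³(1−k⁴), so d_s = 295·(1−0.664⁴)^(1/3) = 274.5 mm.
Area ratio A_h/A_s = d_o²(1−k²)/d_s² = (1−k²)/(1−k⁴)^(2/3) = 0.6458.
Mass saving = 1 − 0.6458 = 35.4 %.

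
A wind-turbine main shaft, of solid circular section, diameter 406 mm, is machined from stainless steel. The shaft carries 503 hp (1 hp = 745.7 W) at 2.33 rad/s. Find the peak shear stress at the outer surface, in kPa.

ω = 2.33 rad/s, so T = P/ω = 503×745.7 / 2.330 = 161000 N·m.
J = πd⁴/32 = π(0.406)⁴/32 = 2.667×10^-3 m⁴.
τ_max = T·r/J = 161000 × 0.203 / 2.667×10^-3 = 1.225×10^7 Pa.

12300 kPa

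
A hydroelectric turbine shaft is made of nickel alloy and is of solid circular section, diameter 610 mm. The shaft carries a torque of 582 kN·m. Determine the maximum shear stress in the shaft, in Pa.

J = πd⁴/32 = π(0.610)⁴/32 = 0.01359 m⁴.
τ_max = T·r/J = 582000 × 0.305 / 0.01359 = 1.306×10^7 Pa.

1.31e7 Pa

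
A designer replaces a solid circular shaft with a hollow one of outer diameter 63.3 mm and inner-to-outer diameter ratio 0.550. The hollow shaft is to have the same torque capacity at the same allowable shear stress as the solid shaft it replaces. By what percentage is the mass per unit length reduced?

Equal τ_max and T ⇒ the solid shaft needs d_s³ = d_o³(1−k⁴), so d_s = 63.3·(1−0.550⁴)^(1/3) = 61.31 mm.
Area ratio A_h/A_s = d_o²(1−k²)/d_s² = (1−k²)/(1−k⁴)^(2/3) = 0.7436.
Mass saving = 1 − 0.7436 = 25.6 %.

25.6 %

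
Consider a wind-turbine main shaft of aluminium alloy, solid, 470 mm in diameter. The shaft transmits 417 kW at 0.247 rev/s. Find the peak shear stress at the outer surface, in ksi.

ω = 2π·0.247 = 1.552 rad/s, so T = P/ω = 417×10³ / 1.552 = 268700 N·m.
J = πd⁴/32 = π(0.470)⁴/32 = 4.791×10^-3 m⁴.
τ_max = T·r/J = 268700 × 0.235 / 4.791×10^-3 = 1.318×10^7 Pa.

1.91 ksi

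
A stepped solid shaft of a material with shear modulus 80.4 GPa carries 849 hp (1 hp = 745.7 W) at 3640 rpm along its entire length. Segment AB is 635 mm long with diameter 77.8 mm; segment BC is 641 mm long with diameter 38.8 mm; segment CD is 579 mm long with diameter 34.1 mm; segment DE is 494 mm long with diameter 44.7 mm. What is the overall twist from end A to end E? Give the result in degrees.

ω = 2π·3640/60 = 381.2 rad/s, so T = P/ω = 849×745.7 / 381.2 = 1661 N·m.
J_AB = π(0.0778)⁴/32 = 3.60×10^-6 m⁴; J_BC = π(0.0388)⁴/32 = 2.22×10^-7 m⁴; J_CD = π(0.0341)⁴/32 = 1.33×10^-7 m⁴; J_DE = π(0.0447)⁴/32 = 3.92×10^-7 m⁴.
θ = (T/G)·Σ L_i/J_i = (1661/80.4×10⁹)·(0.635/3.60×10^-6 + 0.641/2.22×10^-7 + 0.579/1.33×10^-7 + 0.494/3.92×10^-7) = 0.1793 rad.

10.3°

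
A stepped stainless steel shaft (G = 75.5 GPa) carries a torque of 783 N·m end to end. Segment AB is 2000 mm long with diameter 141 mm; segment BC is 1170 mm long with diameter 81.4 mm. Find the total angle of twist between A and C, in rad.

0.00335 rad

J_AB = π(0.141)⁴/32 = 3.88×10^-5 m⁴; J_BC = π(0.0814)⁴/32 = 4.31×10^-6 m⁴.
θ = (T/G)·Σ L_i/J_i = (783.0/75.5×10⁹)·(2.00/3.88×10^-5 + 1.17/4.31×10^-6) = 3.350×10^-3 rad.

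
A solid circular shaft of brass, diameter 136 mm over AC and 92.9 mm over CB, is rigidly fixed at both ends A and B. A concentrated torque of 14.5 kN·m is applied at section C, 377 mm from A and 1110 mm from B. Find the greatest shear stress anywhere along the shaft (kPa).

Compatibility: T_A·a/J_AC = T_B·b/J_CB with T_A + T_B = T₀.
J_AC = 3.36×10^-5 m⁴, J_CB = 7.31×10^-6 m⁴, so T_A = T₀·(J_AC/a)/((J_AC/a)+(J_CB/b)) = 13500 N·m, T_B = 998.4 N·m.
τ in each portion: τ_AC = 2.73×10^7 Pa, τ_CB = 6.34×10^6 Pa; maximum is in AC.
τ_max = T_AC·r/J = 13500·0.0680/3.36×10^-5 = 2.734×10^7 Pa.

27300 kPa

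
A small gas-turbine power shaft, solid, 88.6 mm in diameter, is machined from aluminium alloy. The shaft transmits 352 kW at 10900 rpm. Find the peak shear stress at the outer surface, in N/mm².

2.26 N/mm²

ω = 2π·10900/60 = 1141 rad/s, so T = P/ω = 352×10³ / 1141 = 308.4 N·m.
J = πd⁴/32 = π(0.0886)⁴/32 = 6.050×10^-6 m⁴.
τ_max = T·r/J = 308.4 × 0.0443 / 6.050×10^-6 = 2.258×10^6 Pa.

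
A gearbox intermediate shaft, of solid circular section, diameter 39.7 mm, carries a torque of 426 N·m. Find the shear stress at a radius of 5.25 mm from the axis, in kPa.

J = πd⁴/32 = π(0.0397)⁴/32 = 2.439×10^-7 m⁴.
Shear stress varies linearly with radius: τ = T·r/J = 426.0 × 0.00525 / 2.439×10^-7 = 9.171×10^6 Pa.

9170 kPa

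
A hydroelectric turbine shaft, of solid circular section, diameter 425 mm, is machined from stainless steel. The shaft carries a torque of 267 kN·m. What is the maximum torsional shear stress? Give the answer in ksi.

2.57 ksi

J = πd⁴/32 = π(0.425)⁴/32 = 3.203×10^-3 m⁴.
τ_max = T·r/J = 267000 × 0.212 / 3.203×10^-3 = 1.771×10^7 Pa.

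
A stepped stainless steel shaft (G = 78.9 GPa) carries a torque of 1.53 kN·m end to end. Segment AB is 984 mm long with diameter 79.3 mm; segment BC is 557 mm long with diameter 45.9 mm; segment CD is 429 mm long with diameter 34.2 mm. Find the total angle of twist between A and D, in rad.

0.0916 rad

J_AB = π(0.0793)⁴/32 = 3.88×10^-6 m⁴; J_BC = π(0.0459)⁴/32 = 4.36×10^-7 m⁴; J_CD = π(0.0342)⁴/32 = 1.34×10^-7 m⁴.
θ = (T/G)·Σ L_i/J_i = (1530/78.9×10⁹)·(0.984/3.88×10^-6 + 0.557/4.36×10^-7 + 0.429/1.34×10^-7) = 0.09164 rad.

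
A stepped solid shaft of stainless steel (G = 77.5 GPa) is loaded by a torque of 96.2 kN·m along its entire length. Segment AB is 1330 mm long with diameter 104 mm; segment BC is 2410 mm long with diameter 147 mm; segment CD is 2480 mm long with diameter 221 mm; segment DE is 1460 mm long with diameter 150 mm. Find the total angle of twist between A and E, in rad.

J_AB = π(0.104)⁴/32 = 1.15×10^-5 m⁴; J_BC = π(0.147)⁴/32 = 4.58×10^-5 m⁴; J_CD = π(0.221)⁴/32 = 2.34×10^-4 m⁴; J_DE = π(0.150)⁴/32 = 4.97×10^-5 m⁴.
θ = (T/G)·Σ L_i/J_i = (96200/77.5×10⁹)·(1.33/1.15×10^-5 + 2.41/4.58×10^-5 + 2.48/2.34×10^-4 + 1.46/4.97×10^-5) = 0.2586 rad.

0.259 rad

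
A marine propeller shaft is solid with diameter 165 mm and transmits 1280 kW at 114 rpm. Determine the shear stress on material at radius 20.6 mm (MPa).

ω = 2π·114/60 = 11.94 rad/s, so T = P/ω = 1280×10³ / 11.94 = 107200 N·m.
J = πd⁴/32 = π(0.165)⁴/32 = 7.277×10^-5 m⁴.
Shear stress varies linearly with radius: τ = T·r/J = 107200 × 0.0206 / 7.277×10^-5 = 3.035×10^7 Pa.

30.4 MPa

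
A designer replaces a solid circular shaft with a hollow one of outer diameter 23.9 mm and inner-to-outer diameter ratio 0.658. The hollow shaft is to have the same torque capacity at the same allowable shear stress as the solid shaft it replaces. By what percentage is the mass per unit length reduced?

Equal τ_max and T ⇒ the solid shaft needs d_s³ = d_o³(1−k⁴), so d_s = 23.9·(1−0.658⁴)^(1/3) = 22.30 mm.
Area ratio A_h/A_s = d_o²(1−k²)/d_s² = (1−k²)/(1−k⁴)^(2/3) = 0.6512.
Mass saving = 1 − 0.6512 = 34.9 %.

34.9 %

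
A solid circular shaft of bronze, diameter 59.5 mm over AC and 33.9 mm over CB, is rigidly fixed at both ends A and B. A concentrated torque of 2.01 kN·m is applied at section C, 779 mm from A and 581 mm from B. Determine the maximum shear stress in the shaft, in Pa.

4.26e7 Pa

Compatibility: T_A·a/J_AC = T_B·b/J_CB with T_A + T_B = T₀.
J_AC = 1.23×10^-6 m⁴, J_CB = 1.30×10^-7 m⁴, so T_A = T₀·(J_AC/a)/((J_AC/a)+(J_CB/b)) = 1761 N·m, T_B = 248.8 N·m.
τ in each portion: τ_AC = 4.26×10^7 Pa, τ_CB = 3.25×10^7 Pa; maximum is in AC.
τ_max = T_AC·r/J = 1761·0.0297/1.23×10^-6 = 4.258×10^7 Pa.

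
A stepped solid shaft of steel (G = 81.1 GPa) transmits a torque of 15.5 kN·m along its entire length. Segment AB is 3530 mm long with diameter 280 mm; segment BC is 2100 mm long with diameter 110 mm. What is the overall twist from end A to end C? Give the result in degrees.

1.66°

J_AB = π(0.280)⁴/32 = 6.03×10^-4 m⁴; J_BC = π(0.110)⁴/32 = 1.44×10^-5 m⁴.
θ = (T/G)·Σ L_i/J_i = (15500/81.1×10⁹)·(3.53/6.03×10^-4 + 2.10/1.44×10^-5) = 0.02904 rad.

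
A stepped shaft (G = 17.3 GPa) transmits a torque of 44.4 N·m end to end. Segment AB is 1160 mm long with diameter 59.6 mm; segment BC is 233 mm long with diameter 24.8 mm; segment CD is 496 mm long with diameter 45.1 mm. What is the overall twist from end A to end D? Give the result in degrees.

1.24°

J_AB = π(0.0596)⁴/32 = 1.24×10^-6 m⁴; J_BC = π(0.0248)⁴/32 = 3.71×10^-8 m⁴; J_CD = π(0.0451)⁴/32 = 4.06×10^-7 m⁴.
θ = (T/G)·Σ L_i/J_i = (44.40/17.3×10⁹)·(1.16/1.24×10^-6 + 0.233/3.71×10^-8 + 0.496/4.06×10^-7) = 0.02164 rad.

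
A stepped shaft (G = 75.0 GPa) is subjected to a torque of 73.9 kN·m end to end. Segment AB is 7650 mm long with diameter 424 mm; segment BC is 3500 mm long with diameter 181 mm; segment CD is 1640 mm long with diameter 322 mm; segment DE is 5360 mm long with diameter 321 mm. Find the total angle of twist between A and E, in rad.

J_AB = π(0.424)⁴/32 = 3.17×10^-3 m⁴; J_BC = π(0.181)⁴/32 = 1.05×10^-4 m⁴; J_CD = π(0.322)⁴/32 = 1.06×10^-3 m⁴; J_DE = π(0.321)⁴/32 = 1.04×10^-3 m⁴.
θ = (T/G)·Σ L_i/J_i = (73900/75.0×10⁹)·(7.65/3.17×10^-3 + 3.50/1.05×10^-4 + 1.64/1.06×10^-3 + 5.36/1.04×10^-3) = 0.04170 rad.

0.0417 rad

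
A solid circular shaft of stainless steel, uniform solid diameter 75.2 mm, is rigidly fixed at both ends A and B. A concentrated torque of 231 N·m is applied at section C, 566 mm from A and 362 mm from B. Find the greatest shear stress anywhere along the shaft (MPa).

With uniform GJ and both ends fixed, compatibility θ_AC = θ_CB gives T_A·a = T_B·b, together with T_A + T_B = T₀.
T_A = T₀·b/(a+b) = 231.0·362/928.0 = 90.11 N·m; T_B = 140.9 N·m.
τ in each portion: τ_AC = 1.08×10^6 Pa, τ_CB = 1.69×10^6 Pa; maximum is in CB.
τ_max = T_CB·r/J = 140.9·0.0376/3.14×10^-6 = 1.687×10^6 Pa.

1.69 MPa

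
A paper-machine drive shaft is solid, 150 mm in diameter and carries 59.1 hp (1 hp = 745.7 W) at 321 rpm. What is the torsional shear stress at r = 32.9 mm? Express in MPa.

0.868 MPa

ω = 2π·321/60 = 33.62 rad/s, so T = P/ω = 59.1×745.7 / 33.62 = 1311 N·m.
J = πd⁴/32 = π(0.150)⁴/32 = 4.970×10^-5 m⁴.
Shear stress varies linearly with radius: τ = T·r/J = 1311 × 0.0329 / 4.970×10^-5 = 8.679×10^5 Pa.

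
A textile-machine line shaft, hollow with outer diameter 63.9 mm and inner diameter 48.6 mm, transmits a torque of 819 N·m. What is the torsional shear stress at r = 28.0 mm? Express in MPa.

21.1 MPa

J = π(d_o⁴ − d_i⁴)/32 = π(0.0639⁴ − 0.0486⁴)/32 = 1.089×10^-6 m⁴.
Shear stress varies linearly with radius: τ = T·r/J = 819.0 × 0.0280 / 1.089×10^-6 = 2.106×10^7 Pa.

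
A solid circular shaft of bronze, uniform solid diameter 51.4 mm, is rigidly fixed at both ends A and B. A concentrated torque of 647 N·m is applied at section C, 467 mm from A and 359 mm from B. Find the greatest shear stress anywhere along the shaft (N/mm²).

13.7 N/mm²

With uniform GJ and both ends fixed, compatibility θ_AC = θ_CB gives T_A·a = T_B·b, together with T_A + T_B = T₀.
T_A = T₀·b/(a+b) = 647.0·359/826.0 = 281.2 N·m; T_B = 365.8 N·m.
τ in each portion: τ_AC = 1.05×10^7 Pa, τ_CB = 1.37×10^7 Pa; maximum is in CB.
τ_max = T_CB·r/J = 365.8·0.0257/6.85×10^-7 = 1.372×10^7 Pa.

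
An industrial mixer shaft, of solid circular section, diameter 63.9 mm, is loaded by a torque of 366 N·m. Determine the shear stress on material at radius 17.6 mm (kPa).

J = πd⁴/32 = π(0.0639)⁴/32 = 1.637×10^-6 m⁴.
Shear stress varies linearly with radius: τ = T·r/J = 366.0 × 0.0176 / 1.637×10^-6 = 3.935×10^6 Pa.

3940 kPa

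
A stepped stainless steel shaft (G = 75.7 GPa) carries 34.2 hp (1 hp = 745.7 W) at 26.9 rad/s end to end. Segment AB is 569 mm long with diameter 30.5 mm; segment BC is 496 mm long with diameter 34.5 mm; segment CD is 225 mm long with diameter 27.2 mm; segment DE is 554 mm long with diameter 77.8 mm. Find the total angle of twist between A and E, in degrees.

10.5°

ω = 26.9 rad/s, so T = P/ω = 34.2×745.7 / 26.90 = 948.1 N·m.
J_AB = π(0.0305)⁴/32 = 8.50×10^-8 m⁴; J_BC = π(0.0345)⁴/32 = 1.39×10^-7 m⁴; J_CD = π(0.0272)⁴/32 = 5.37×10^-8 m⁴; J_DE = π(0.0778)⁴/32 = 3.60×10^-6 m⁴.
θ = (T/G)·Σ L_i/J_i = (948.1/75.7×10⁹)·(0.569/8.50×10^-8 + 0.496/1.39×10^-7 + 0.225/5.37×10^-8 + 0.554/3.60×10^-6) = 0.1829 rad.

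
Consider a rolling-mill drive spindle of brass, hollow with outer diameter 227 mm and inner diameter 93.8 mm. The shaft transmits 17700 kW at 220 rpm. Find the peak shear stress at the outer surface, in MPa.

345 MPa

ω = 2π·220/60 = 23.04 rad/s, so T = P/ω = 17700×10³ / 23.04 = 768300 N·m.
J = π(d_o⁴ − d_i⁴)/32 = π(0.227⁴ − 0.0938⁴)/32 = 2.531×10^-4 m⁴.
τ_max = T·r/J = 768300 × 0.114 / 2.531×10^-4 = 3.446×10^8 Pa.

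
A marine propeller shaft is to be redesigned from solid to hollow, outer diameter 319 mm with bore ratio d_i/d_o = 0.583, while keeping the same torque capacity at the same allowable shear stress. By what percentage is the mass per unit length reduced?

Equal τ_max and T ⇒ the solid shaft needs d_s³ = d_o³(1−k⁴), so d_s = 319·(1−0.583⁴)^(1/3) = 306.2 mm.
Area ratio A_h/A_s = d_o²(1−k²)/d_s² = (1−k²)/(1−k⁴)^(2/3) = 0.7164.
Mass saving = 1 − 0.7164 = 28.4 %.

28.4 %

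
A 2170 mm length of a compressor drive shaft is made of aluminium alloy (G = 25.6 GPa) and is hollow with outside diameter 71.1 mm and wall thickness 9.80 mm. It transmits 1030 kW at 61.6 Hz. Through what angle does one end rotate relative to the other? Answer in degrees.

ω = 2π·61.6 = 387.0 rad/s, so T = P/ω = 1030×10³ / 387.0 = 2661 N·m.
J = π(d_o⁴ − d_i⁴)/32 = π(0.0711⁴ − 0.0515⁴)/32 = 1.818×10^-6 m⁴.
θ = T·L/(G·J) = 2661 × 2.17 / (25.6×10⁹ × 1.818×10^-6) = 0.1241 rad.

7.11°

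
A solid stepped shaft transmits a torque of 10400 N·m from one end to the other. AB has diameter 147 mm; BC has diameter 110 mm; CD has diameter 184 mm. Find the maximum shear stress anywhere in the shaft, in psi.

Under the same torque, τ_max = 16T/(πd³) is largest where d is smallest — segment BC (d = 110 mm).
τ_max = 16·10400/(π·(0.110)³) = 3.979×10^7 Pa.

5770 psi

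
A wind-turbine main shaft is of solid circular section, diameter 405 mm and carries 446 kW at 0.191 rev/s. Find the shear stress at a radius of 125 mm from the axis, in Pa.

ω = 2π·0.191 = 1.200 rad/s, so T = P/ω = 446×10³ / 1.200 = 371600 N·m.
J = πd⁴/32 = π(0.405)⁴/32 = 2.641×10^-3 m⁴.
Shear stress varies linearly with radius: τ = T·r/J = 371600 × 0.125 / 2.641×10^-3 = 1.759×10^7 Pa.

1.76e7 Pa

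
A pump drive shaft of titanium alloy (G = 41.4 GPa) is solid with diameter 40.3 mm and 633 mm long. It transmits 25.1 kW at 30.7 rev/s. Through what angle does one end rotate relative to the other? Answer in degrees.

0.440°

ω = 2π·30.7 = 192.9 rad/s, so T = P/ω = 25.1×10³ / 192.9 = 130.1 N·m.
J = πd⁴/32 = π(0.0403)⁴/32 = 2.590×10^-7 m⁴.
θ = T·L/(G·J) = 130.1 × 0.633 / (41.4×10⁹ × 2.590×10^-7) = 7.683×10^-3 rad.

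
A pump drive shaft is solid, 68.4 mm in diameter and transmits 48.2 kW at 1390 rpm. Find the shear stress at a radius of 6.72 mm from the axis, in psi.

ω = 2π·1390/60 = 145.6 rad/s, so T = P/ω = 48.2×10³ / 145.6 = 331.1 N·m.
J = πd⁴/32 = π(0.0684)⁴/32 = 2.149×10^-6 m⁴.
Shear stress varies linearly with radius: τ = T·r/J = 331.1 × 0.00672 / 2.149×10^-6 = 1.035×10^6 Pa.

150 psi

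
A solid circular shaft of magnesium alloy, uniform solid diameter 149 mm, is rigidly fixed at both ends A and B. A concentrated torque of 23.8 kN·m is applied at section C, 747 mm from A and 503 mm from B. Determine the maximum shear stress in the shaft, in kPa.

With uniform GJ and both ends fixed, compatibility θ_AC = θ_CB gives T_A·a = T_B·b, together with T_A + T_B = T₀.
T_A = T₀·b/(a+b) = 23800·503/1250 = 9577 N·m; T_B = 14220 N·m.
τ in each portion: τ_AC = 1.47×10^7 Pa, τ_CB = 2.19×10^7 Pa; maximum is in CB.
τ_max = T_CB·r/J = 14220·0.0745/4.84×10^-5 = 2.190×10^7 Pa.

21900 kPa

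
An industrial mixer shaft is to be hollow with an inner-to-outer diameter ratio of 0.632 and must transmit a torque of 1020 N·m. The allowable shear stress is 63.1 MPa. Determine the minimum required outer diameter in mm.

46.1 mm

For a hollow shaft with d_i/d_o = 0.632: τ_max = 16T/(π d_o³ (1−k⁴)), so d_o = [16T/(π τ_allow (1−k⁴))]^(1/3) = [16·1020/(π·6.31×10^7·0.8405)]^(1/3) = 0.04610 m.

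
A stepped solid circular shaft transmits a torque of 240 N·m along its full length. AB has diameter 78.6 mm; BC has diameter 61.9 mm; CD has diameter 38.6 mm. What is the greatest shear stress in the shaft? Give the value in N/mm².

Under the same torque, τ_max = 16T/(πd³) is largest where d is smallest — segment CD (d = 38.6 mm).
τ_max = 16·240.0/(π·(0.0386)³) = 2.125×10^7 Pa.

21.3 N/mm²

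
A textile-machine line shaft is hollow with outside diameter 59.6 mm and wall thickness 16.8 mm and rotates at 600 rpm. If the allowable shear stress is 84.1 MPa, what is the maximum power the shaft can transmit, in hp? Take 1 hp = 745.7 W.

J = π(d_o⁴ − d_i⁴)/32 = π(0.0596⁴ − 0.0260⁴)/32 = 1.194×10^-6 m⁴.
T_max = τ_allow·J/r = 8.41×10^7 × 1.194×10^-6 / 0.0298 = 3369 N·m.
ω = 2π·600/60 = 62.83 rad/s, so P_max = T_max·ω = 2.117×10^5 W.

284 hp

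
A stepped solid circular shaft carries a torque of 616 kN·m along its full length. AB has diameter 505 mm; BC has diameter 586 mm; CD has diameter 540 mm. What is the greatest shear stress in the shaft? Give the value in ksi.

3.53 ksi

Under the same torque, τ_max = 16T/(πd³) is largest where d is smallest — segment AB (d = 505 mm).
τ_max = 16·616000/(π·(0.505)³) = 2.436×10^7 Pa.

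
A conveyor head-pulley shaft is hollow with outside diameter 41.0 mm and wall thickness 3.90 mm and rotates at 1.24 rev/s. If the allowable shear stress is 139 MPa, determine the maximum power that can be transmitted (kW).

8.35 kW

J = π(d_o⁴ − d_i⁴)/32 = π(0.0410⁴ − 0.0332⁴)/32 = 1.581×10^-7 m⁴.
T_max = τ_allow·J/r = 1.39×10^8 × 1.581×10^-7 / 0.0205 = 1072 N·m.
ω = 2π·1.24 = 7.791 rad/s, so P_max = T_max·ω = 8354 W.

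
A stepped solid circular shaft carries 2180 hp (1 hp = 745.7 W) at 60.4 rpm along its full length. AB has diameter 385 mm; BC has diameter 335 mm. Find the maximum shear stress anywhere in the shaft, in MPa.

34.8 MPa

ω = 2π·60.4/60 = 6.325 rad/s, so T = P/ω = 2180×745.7 / 6.325 = 257000 N·m.
Under the same torque, τ_max = 16T/(πd³) is largest where d is smallest — segment BC (d = 335 mm).
τ_max = 16·257000/(π·(0.335)³) = 3.482×10^7 Pa.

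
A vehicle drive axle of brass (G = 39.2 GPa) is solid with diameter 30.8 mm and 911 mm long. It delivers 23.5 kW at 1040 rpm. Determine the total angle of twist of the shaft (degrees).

3.25°

ω = 2π·1040/60 = 108.9 rad/s, so T = P/ω = 23.5×10³ / 108.9 = 215.8 N·m.
J = πd⁴/32 = π(0.0308)⁴/32 = 8.835×10^-8 m⁴.
θ = T·L/(G·J) = 215.8 × 0.911 / (39.2×10⁹ × 8.835×10^-8) = 0.05676 rad.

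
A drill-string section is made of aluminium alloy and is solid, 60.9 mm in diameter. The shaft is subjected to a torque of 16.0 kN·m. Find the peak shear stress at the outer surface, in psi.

52300 psi

J = πd⁴/32 = π(0.0609)⁴/32 = 1.350×10^-6 m⁴.
τ_max = T·r/J = 16000 × 0.0304 / 1.350×10^-6 = 3.608×10^8 Pa.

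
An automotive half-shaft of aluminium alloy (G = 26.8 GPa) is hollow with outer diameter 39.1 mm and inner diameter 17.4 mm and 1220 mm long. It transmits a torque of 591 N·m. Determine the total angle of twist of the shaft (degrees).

J = π(d_o⁴ − d_i⁴)/32 = π(0.0391⁴ − 0.0174⁴)/32 = 2.205×10^-7 m⁴.
θ = T·L/(G·J) = 591.0 × 1.22 / (26.8×10⁹ × 2.205×10^-7) = 0.1220 rad.

6.99°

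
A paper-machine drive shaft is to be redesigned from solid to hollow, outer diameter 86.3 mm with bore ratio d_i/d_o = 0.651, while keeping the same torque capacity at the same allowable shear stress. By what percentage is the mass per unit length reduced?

34.3 %

Equal τ_max and T ⇒ the solid shaft needs d_s³ = d_o³(1−k⁴), so d_s = 86.3·(1−0.651⁴)^(1/3) = 80.79 mm.
Area ratio A_h/A_s = d_o²(1−k²)/d_s² = (1−k²)/(1−k⁴)^(2/3) = 0.6575.
Mass saving = 1 − 0.6575 = 34.3 %.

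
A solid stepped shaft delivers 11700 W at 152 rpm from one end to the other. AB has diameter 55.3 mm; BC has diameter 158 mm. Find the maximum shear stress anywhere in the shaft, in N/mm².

ω = 2π·152/60 = 15.92 rad/s, so T = P/ω = 11700 / 15.92 = 735.0 N·m.
Under the same torque, τ_max = 16T/(πd³) is largest where d is smallest — segment AB (d = 55.3 mm).
τ_max = 16·735.0/(π·(0.0553)³) = 2.214×10^7 Pa.

22.1 N/mm²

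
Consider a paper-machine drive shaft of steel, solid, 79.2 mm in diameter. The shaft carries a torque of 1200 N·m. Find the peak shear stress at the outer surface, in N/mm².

J = πd⁴/32 = π(0.0792)⁴/32 = 3.863×10^-6 m⁴.
τ_max = T·r/J = 1200 × 0.0396 / 3.863×10^-6 = 1.230×10^7 Pa.

12.3 N/mm²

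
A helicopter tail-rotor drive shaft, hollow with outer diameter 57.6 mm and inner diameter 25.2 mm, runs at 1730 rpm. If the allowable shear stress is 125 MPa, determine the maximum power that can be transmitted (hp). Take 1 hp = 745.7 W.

1100 hp

J = π(d_o⁴ − d_i⁴)/32 = π(0.0576⁴ − 0.0252⁴)/32 = 1.041×10^-6 m⁴.
T_max = τ_allow·J/r = 1.25×10^8 × 1.041×10^-6 / 0.0288 = 4519 N·m.
ω = 2π·1730/60 = 181.2 rad/s, so P_max = T_max·ω = 8.186×10^5 W.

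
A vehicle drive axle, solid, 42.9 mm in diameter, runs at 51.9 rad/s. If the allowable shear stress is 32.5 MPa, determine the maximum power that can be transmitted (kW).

26.1 kW

J = πd⁴/32 = π(0.0429)⁴/32 = 3.325×10^-7 m⁴.
T_max = τ_allow·J/r = 3.25×10^7 × 3.325×10^-7 / 0.0215 = 503.8 N·m.
ω = 51.9 rad/s, so P_max = T_max·ω = 2.615×10^4 W.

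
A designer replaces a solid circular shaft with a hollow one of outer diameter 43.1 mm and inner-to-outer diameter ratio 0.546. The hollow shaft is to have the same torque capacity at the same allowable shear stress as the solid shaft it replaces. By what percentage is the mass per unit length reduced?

25.3 %

Equal τ_max and T ⇒ the solid shaft needs d_s³ = d_o³(1−k⁴), so d_s = 43.1·(1−0.546⁴)^(1/3) = 41.78 mm.
Area ratio A_h/A_s = d_o²(1−k²)/d_s² = (1−k²)/(1−k⁴)^(2/3) = 0.7468.
Mass saving = 1 − 0.7468 = 25.3 %.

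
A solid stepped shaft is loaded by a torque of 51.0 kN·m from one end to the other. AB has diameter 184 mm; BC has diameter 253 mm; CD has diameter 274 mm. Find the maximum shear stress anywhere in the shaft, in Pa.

Under the same torque, τ_max = 16T/(πd³) is largest where d is smallest — segment AB (d = 184 mm).
τ_max = 16·51000/(π·(0.184)³) = 4.170×10^7 Pa.

4.17e7 Pa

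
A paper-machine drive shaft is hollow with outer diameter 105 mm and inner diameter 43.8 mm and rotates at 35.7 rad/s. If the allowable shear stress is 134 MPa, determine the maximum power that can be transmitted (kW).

J = π(d_o⁴ − d_i⁴)/32 = π(0.105⁴ − 0.0438⁴)/32 = 1.157×10^-5 m⁴.
T_max = τ_allow·J/r = 1.34×10^8 × 1.157×10^-5 / 0.0525 = 29540 N·m.
ω = 35.7 rad/s, so P_max = T_max·ω = 1.054×10^6 W.

1050 kW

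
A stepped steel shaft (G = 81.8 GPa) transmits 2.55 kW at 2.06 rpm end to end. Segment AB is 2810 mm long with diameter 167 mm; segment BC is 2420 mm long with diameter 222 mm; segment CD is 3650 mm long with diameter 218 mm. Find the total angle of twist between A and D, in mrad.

9.16 mrad

ω = 2π·2.06/60 = 0.2157 rad/s, so T = P/ω = 2.55×10³ / 0.2157 = 11820 N·m.
J_AB = π(0.167)⁴/32 = 7.64×10^-5 m⁴; J_BC = π(0.222)⁴/32 = 2.38×10^-4 m⁴; J_CD = π(0.218)⁴/32 = 2.22×10^-4 m⁴.
θ = (T/G)·Σ L_i/J_i = (11820/81.8×10⁹)·(2.81/7.64×10^-5 + 2.42/2.38×10^-4 + 3.65/2.22×10^-4) = 9.163×10^-3 rad.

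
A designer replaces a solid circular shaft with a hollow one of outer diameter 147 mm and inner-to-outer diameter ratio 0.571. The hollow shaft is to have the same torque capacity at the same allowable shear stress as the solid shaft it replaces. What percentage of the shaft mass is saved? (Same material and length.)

27.4 %

Equal τ_max and T ⇒ the solid shaft needs d_s³ = d_o³(1−k⁴), so d_s = 147·(1−0.571⁴)^(1/3) = 141.6 mm.
Area ratio A_h/A_s = d_o²(1−k²)/d_s² = (1−k²)/(1−k⁴)^(2/3) = 0.7264.
Mass saving = 1 − 0.7264 = 27.4 %.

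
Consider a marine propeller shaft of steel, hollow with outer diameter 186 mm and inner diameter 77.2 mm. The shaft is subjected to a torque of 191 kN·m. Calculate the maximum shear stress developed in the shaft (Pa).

1.56e8 Pa

J = π(d_o⁴ − d_i⁴)/32 = π(0.186⁴ − 0.0772⁴)/32 = 1.140×10^-4 m⁴.
τ_max = T·r/J = 191000 × 0.0930 / 1.140×10^-4 = 1.558×10^8 Pa.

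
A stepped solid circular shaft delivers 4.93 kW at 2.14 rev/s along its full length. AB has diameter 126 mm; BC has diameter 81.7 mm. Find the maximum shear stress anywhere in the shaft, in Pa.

3.42e6 Pa

ω = 2π·2.14 = 13.45 rad/s, so T = P/ω = 4.93×10³ / 13.45 = 366.7 N·m.
Under the same torque, τ_max = 16T/(πd³) is largest where d is smallest — segment BC (d = 81.7 mm).
τ_max = 16·366.7/(π·(0.0817)³) = 3.424×10^6 Pa.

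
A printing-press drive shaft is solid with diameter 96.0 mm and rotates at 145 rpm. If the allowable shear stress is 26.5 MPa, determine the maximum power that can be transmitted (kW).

69.9 kW

J = πd⁴/32 = π(0.0960)⁴/32 = 8.338×10^-6 m⁴.
T_max = τ_allow·J/r = 2.65×10^7 × 8.338×10^-6 / 0.0480 = 4604 N·m.
ω = 2π·145/60 = 15.18 rad/s, so P_max = T_max·ω = 6.990×10^4 W.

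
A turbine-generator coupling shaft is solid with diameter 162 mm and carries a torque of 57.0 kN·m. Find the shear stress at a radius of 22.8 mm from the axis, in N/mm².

J = πd⁴/32 = π(0.162)⁴/32 = 6.762×10^-5 m⁴.
Shear stress varies linearly with radius: τ = T·r/J = 57000 × 0.0228 / 6.762×10^-5 = 1.922×10^7 Pa.

19.2 N/mm²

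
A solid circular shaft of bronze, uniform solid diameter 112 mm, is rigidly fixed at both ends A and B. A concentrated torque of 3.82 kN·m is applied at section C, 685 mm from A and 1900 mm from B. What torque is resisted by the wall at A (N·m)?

With uniform GJ and both ends fixed, compatibility θ_AC = θ_CB gives T_A·a = T_B·b, together with T_A + T_B = T₀.
T_A = T₀·b/(a+b) = 3820·1900/2585 = 2808 N·m; T_B = 1012 N·m.

2810 N·m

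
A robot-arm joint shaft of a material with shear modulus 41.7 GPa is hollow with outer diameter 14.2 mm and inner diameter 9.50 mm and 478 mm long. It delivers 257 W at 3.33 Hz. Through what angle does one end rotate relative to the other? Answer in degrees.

ω = 2π·3.33 = 20.92 rad/s, so T = P/ω = 257 / 20.92 = 12.28 N·m.
J = π(d_o⁴ − d_i⁴)/32 = π(0.0142⁴ − 0.00950⁴)/32 = 3.192×10^-9 m⁴.
θ = T·L/(G·J) = 12.28 × 0.478 / (41.7×10⁹ × 3.192×10^-9) = 0.04411 rad.

2.53°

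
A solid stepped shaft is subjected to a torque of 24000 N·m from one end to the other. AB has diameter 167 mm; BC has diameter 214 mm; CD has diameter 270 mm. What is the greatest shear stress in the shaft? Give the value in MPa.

26.2 MPa

Under the same torque, τ_max = 16T/(πd³) is largest where d is smallest — segment AB (d = 167 mm).
τ_max = 16·24000/(π·(0.167)³) = 2.624×10^7 Pa.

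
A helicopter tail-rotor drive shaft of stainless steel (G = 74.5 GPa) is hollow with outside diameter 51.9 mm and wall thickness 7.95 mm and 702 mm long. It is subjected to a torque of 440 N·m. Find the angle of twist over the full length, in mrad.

J = π(d_o⁴ − d_i⁴)/32 = π(0.0519⁴ − 0.0360⁴)/32 = 5.474×10^-7 m⁴.
θ = T·L/(G·J) = 440.0 × 0.702 / (74.5×10⁹ × 5.474×10^-7) = 7.574×10^-3 rad.

7.57 mrad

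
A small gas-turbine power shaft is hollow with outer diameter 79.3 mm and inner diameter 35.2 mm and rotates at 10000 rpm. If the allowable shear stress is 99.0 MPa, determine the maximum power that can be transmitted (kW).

J = π(d_o⁴ − d_i⁴)/32 = π(0.0793⁴ − 0.0352⁴)/32 = 3.732×10^-6 m⁴.
T_max = τ_allow·J/r = 9.90×10^7 × 3.732×10^-6 / 0.0396 = 9317 N·m.
ω = 2π·10000/60 = 1047 rad/s, so P_max = T_max·ω = 9.757×10^6 W.

9760 kW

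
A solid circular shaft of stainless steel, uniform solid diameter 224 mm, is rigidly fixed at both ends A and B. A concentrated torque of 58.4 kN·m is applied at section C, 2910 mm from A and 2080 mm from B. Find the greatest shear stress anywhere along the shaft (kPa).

15400 kPa

With uniform GJ and both ends fixed, compatibility θ_AC = θ_CB gives T_A·a = T_B·b, together with T_A + T_B = T₀.
T_A = T₀·b/(a+b) = 58400·2080/4990 = 24340 N·m; T_B = 34060 N·m.
τ in each portion: τ_AC = 1.10×10^7 Pa, τ_CB = 1.54×10^7 Pa; maximum is in CB.
τ_max = T_CB·r/J = 34060·0.112/2.47×10^-4 = 1.543×10^7 Pa.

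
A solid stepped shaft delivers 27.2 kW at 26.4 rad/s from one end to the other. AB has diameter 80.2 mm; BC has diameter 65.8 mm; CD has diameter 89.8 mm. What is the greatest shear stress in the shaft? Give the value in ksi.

ω = 26.4 rad/s, so T = P/ω = 27.2×10³ / 26.40 = 1030 N·m.
Under the same torque, τ_max = 16T/(πd³) is largest where d is smallest — segment BC (d = 65.8 mm).
τ_max = 16·1030/(π·(0.0658)³) = 1.842×10^7 Pa.

2.67 ksi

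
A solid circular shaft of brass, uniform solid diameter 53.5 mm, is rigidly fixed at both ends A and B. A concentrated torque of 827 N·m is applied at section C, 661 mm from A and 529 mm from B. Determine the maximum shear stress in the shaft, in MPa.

15.3 MPa

With uniform GJ and both ends fixed, compatibility θ_AC = θ_CB gives T_A·a = T_B·b, together with T_A + T_B = T₀.
T_A = T₀·b/(a+b) = 827.0·529/1190 = 367.6 N·m; T_B = 459.4 N·m.
τ in each portion: τ_AC = 1.22×10^7 Pa, τ_CB = 1.53×10^7 Pa; maximum is in CB.
τ_max = T_CB·r/J = 459.4·0.0267/8.04×10^-7 = 1.528×10^7 Pa.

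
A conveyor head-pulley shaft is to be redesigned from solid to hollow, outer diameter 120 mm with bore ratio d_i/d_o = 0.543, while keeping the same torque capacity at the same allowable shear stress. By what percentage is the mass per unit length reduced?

Equal τ_max and T ⇒ the solid shaft needs d_s³ = d_o³(1−k⁴), so d_s = 120·(1−0.543⁴)^(1/3) = 116.4 mm.
Area ratio A_h/A_s = d_o²(1−k²)/d_s² = (1−k²)/(1−k⁴)^(2/3) = 0.7492.
Mass saving = 1 − 0.7492 = 25.1 %.

25.1 %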